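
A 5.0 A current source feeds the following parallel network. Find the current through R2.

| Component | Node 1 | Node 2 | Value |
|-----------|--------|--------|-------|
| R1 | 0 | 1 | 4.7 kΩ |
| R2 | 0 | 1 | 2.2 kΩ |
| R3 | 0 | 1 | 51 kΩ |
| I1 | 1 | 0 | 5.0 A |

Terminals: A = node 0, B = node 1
All resistors sit directly between nodes 0 and 1, so they are in parallel and share one voltage V; the full source current 5 A splits among them.
1/R_par = 1/4700 + 1/2200 + 1/51000 = 0.0006869 S  =>  R_par = 1456 Ω
V = I × R_par = 5 × 1456 = 7279 V
I_R2 = V/R2 = 7279/2200 = 3.309 A

Final answer: 3.309 A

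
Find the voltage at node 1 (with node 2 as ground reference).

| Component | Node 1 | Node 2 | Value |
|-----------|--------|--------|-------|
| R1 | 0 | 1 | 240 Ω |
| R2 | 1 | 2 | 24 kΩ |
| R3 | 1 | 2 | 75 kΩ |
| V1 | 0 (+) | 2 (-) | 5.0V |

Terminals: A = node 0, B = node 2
Nodal analysis, taking node 2 as the 0 V reference.
Source V1 fixes V_0 = 5 V.
KCL at each unknown node (sum of currents leaving = 0; resistances in Ω):
  Node 1: (V_1 - 5)/240 + (V_1 - 0)/24000 + (V_1 - 0)/75000 = 0
Collecting terms: 0.004222 × V_1 = 0.02083  =>  V_1 = 4.935 V
The requested potential is V_1 = 4.935 V.

Final answer: V_1 = 4.935 V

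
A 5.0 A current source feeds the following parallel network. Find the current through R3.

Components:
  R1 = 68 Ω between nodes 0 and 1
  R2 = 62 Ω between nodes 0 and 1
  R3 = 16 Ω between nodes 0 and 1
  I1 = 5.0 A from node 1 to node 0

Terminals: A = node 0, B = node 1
All resistors sit directly between nodes 0 and 1, so they are in parallel and share one voltage V; the full source current 5 A splits among them.
1/R_par = 1/68 + 1/62 + 1/16 = 0.09333 S  =>  R_par = 10.71 Ω
V = I × R_par = 5 × 10.71 = 53.57 V
I_R3 = V/R3 = 53.57/16 = 3.348 A

Final answer: 3.348 A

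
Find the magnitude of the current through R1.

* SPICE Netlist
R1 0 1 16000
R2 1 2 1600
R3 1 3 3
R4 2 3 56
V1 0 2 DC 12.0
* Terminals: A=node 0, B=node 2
Nodal analysis, taking node 2 as the 0 V reference.
Source V1 fixes V_0 = 12 V.
KCL at each unknown node (sum of currents leaving = 0; resistances in Ω):
  Node 1: (V_1 - 12)/16000 + (V_1 - 0)/1600 + (V_1 - V_3)/3 = 0
  Node 3: (V_3 - V_1)/3 + (V_3 - 0)/56 = 0
Collecting terms (coefficients in siemens):
  0.334·V_1 - 0.3333·V_3 = 0.00075
  0.3512·V_3 - 0.3333·V_1 = 0
Determinant D = (0.334)(0.3512) - (-0.3333)(-0.3333) = 0.006194
V_1 = [(0.00075)(0.3512) - (-0.3333)(0)]/D = 0.04253 V
V_3 = [(0.334)(0) - (0.00075)(-0.3333)]/D = 0.04036 V
I_R1 = (V_0 - V_1)/R1 = (12 - 0.04253)/16000 = 0.0007473 A
|I_R1| = 0.0007473 A

Final answer: |I_R1| = 0.0007473 A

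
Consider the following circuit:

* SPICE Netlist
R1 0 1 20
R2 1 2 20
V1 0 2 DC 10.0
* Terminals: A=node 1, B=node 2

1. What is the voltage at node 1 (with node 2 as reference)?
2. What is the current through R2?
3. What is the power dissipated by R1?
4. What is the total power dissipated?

Nodal analysis, taking node 2 as the 0 V reference.
Source V1 fixes V_0 = 10 V.
KCL at each unknown node (sum of currents leaving = 0; resistances in Ω):
  Node 1: (V_1 - 10)/20 + (V_1 - 0)/20 = 0
Collecting terms: 0.1 × V_1 = 0.5  =>  V_1 = 5 V
Part 1:
  Read off the nodal solution: V_1 = 5 V
Part 2:
  I_R2 = (V_1 - V_2)/R2 = (5 - 0)/20 = 0.25 A
  Magnitude: I_R2 = 0.25 A
Part 3:
  I_R1 = (V_0 - V_1)/R1 = (10 - 5)/20 = 0.25 A
  P_R1 = I_R1² × R1 = (0.25)² × 20 = 1.25 W
Part 4:
  Power in each resistor, P = (ΔV)²/R:
    P_R1 = (10 - 5)²/20 = 1.25 W
    P_R2 = (5 - 0)²/20 = 1.25 W
  P_total = P_R1 + P_R2 = 2.5 W

Final answers:
1. V_1 = 5 V
2. I_R2 = 0.25 A
3. P_R1 = 1.25 W
4. P_total = 2.5 W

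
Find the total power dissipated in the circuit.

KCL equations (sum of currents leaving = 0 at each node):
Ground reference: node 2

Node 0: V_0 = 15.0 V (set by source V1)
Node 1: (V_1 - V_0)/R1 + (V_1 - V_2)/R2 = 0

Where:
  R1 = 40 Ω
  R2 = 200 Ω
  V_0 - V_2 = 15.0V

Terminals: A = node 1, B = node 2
Nodal analysis, taking node 2 as the 0 V reference.
Source V1 fixes V_0 = 15 V.
KCL at each unknown node (sum of currents leaving = 0; resistances in Ω):
  Node 1: (V_1 - 15)/40 + (V_1 - 0)/200 = 0
Collecting terms: 0.03 × V_1 = 0.375  =>  V_1 = 12.5 V
Power in each resistor, P = (ΔV)²/R:
  P_R1 = (15 - 12.5)²/40 = 0.1562 W
  P_R2 = (12.5 - 0)²/200 = 0.7812 W
P_total = P_R1 + P_R2 = 0.9375 W

Final answer: 0.9375 W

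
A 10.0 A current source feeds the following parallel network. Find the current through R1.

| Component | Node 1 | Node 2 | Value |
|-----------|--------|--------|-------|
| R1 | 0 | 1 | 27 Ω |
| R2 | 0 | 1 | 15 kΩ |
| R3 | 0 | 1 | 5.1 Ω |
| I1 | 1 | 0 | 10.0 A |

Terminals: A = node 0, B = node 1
All resistors sit directly between nodes 0 and 1, so they are in parallel and share one voltage V; the full source current 10 A splits among them.
1/R_par = 1/27 + 1/15000 + 1/5.1 = 0.2332 S  =>  R_par = 4.288 Ω
V = I × R_par = 10 × 4.288 = 42.88 V
I_R1 = V/R1 = 42.88/27 = 1.588 A

Final answer: 1.588 A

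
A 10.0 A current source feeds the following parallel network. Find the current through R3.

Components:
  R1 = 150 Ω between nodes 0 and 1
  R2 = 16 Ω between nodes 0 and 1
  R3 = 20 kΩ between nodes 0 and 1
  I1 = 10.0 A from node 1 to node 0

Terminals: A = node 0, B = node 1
All resistors sit directly between nodes 0 and 1, so they are in parallel and share one voltage V; the full source current 10 A splits among them.
1/R_par = 1/150 + 1/16 + 1/20000 = 0.06922 S  =>  R_par = 14.45 Ω
V = I × R_par = 10 × 14.45 = 144.5 V
I_R3 = V/R3 = 144.5/20000 = 0.007224 A

Final answer: 0.007224 A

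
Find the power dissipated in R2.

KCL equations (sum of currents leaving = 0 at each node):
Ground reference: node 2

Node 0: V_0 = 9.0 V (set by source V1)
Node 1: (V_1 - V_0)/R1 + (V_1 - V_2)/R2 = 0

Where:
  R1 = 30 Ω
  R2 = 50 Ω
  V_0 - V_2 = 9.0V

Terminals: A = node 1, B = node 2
Nodal analysis, taking node 2 as the 0 V reference.
Source V1 fixes V_0 = 9 V.
KCL at each unknown node (sum of currents leaving = 0; resistances in Ω):
  Node 1: (V_1 - 9)/30 + (V_1 - 0)/50 = 0
Collecting terms: 0.05333 × V_1 = 0.3  =>  V_1 = 5.625 V
I_R2 = (V_1 - V_2)/R2 = (5.625 - 0)/50 = 0.1125 A
P_R2 = I_R2² × R2 = (0.1125)² × 50 = 0.6328 W

Final answer: 0.6328 W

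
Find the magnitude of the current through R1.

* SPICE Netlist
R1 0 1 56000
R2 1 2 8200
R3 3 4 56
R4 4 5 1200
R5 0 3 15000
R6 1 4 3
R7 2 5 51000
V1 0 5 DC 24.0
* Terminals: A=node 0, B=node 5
Nodal analysis, taking node 5 as the 0 V reference.
Source V1 fixes V_0 = 24 V.
KCL at each unknown node (sum of currents leaving = 0; resistances in Ω):
  Node 1: (V_1 - 24)/56000 + (V_1 - V_2)/8200 + (V_1 - V_4)/3 = 0
  Node 2: (V_2 - V_1)/8200 + (V_2 - 0)/51000 = 0
  Node 3: (V_3 - V_4)/56 + (V_3 - 24)/15000 = 0
  Node 4: (V_4 - V_3)/56 + (V_4 - 0)/1200 + (V_4 - V_1)/3 = 0
Collecting terms (coefficients in siemens):
  0.3335·V_1 - 0.000122·V_2 - 0.3333·V_4 = 0.0004286
  0.0001416·V_2 - 0.000122·V_1 = 0
  0.01792·V_3 - 0.01786·V_4 = 0.0016
  0.352·V_4 - 0.3333·V_1 - 0.01786·V_3 = 0
Solving these 4 simultaneous equations (Gaussian elimination) gives:
  V_1 = 2.165 V, V_2 = 1.865 V, V_3 = 2.246 V, V_4 = 2.164 V
I_R1 = (V_0 - V_1)/R1 = (24 - 2.165)/56000 = 0.0003899 A
|I_R1| = 0.0003899 A

Final answer: |I_R1| = 0.0003899 A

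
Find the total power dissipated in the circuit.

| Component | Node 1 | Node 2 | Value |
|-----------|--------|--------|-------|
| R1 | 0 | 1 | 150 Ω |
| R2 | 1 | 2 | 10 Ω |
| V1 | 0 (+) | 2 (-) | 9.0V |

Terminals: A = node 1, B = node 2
Nodal analysis, taking node 2 as the 0 V reference.
Source V1 fixes V_0 = 9 V.
KCL at each unknown node (sum of currents leaving = 0; resistances in Ω):
  Node 1: (V_1 - 9)/150 + (V_1 - 0)/10 = 0
Collecting terms: 0.1067 × V_1 = 0.06  =>  V_1 = 0.5625 V
Power in each resistor, P = (ΔV)²/R:
  P_R1 = (9 - 0.5625)²/150 = 0.4746 W
  P_R2 = (0.5625 - 0)²/10 = 0.03164 W
P_total = P_R1 + P_R2 = 0.5062 W

Final answer: 0.5062 W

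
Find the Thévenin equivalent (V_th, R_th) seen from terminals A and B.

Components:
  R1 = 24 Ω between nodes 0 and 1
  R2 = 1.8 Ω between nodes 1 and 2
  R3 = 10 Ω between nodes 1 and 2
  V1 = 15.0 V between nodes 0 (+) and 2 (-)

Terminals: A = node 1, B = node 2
Step 1 — V_th is the open-circuit voltage V_A - V_B (nothing connected across the terminals).
Nodal analysis, taking node 2 as the 0 V reference.
Source V1 fixes V_0 = 15 V.
KCL at each unknown node (sum of currents leaving = 0; resistances in Ω):
  Node 1: (V_1 - 15)/24 + (V_1 - 0)/1.8 + (V_1 - 0)/10 = 0
Collecting terms: 0.6972 × V_1 = 0.625  =>  V_1 = 0.8964 V
V_th = V_1 - V_2 = 0.8964 - 0 = 0.8964 V
Step 2 — R_th: zero the source — replace V1 by a short circuit (node 2 merges into node 0) — and find the resistance seen between A (node 1) and B (node 0).
Reduce the network between node 1 (A) and node 0 (B) by series/parallel combination:
  Rp1 = R1 ‖ R2 ‖ R3 (parallel, all between nodes 0 and 1) = 1/(1/24 + 1/1.8 + 1/10) = 1.434 Ω
R_th = 1.434 Ω

Final answer: V_th = 0.8964 V, R_th = 1.434 Ω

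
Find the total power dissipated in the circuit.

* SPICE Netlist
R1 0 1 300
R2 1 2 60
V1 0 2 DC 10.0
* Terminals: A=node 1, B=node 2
Nodal analysis, taking node 2 as the 0 V reference.
Source V1 fixes V_0 = 10 V.
KCL at each unknown node (sum of currents leaving = 0; resistances in Ω):
  Node 1: (V_1 - 10)/300 + (V_1 - 0)/60 = 0
Collecting terms: 0.02 × V_1 = 0.03333  =>  V_1 = 1.667 V
Power in each resistor, P = (ΔV)²/R:
  P_R1 = (10 - 1.667)²/300 = 0.2315 W
  P_R2 = (1.667 - 0)²/60 = 0.0463 W
P_total = P_R1 + P_R2 = 0.2778 W

Final answer: 0.2778 W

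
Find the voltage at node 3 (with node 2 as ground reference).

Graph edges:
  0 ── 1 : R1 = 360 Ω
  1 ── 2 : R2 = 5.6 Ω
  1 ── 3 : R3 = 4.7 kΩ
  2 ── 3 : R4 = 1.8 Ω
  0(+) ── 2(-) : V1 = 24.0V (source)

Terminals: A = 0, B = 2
Nodal analysis, taking node 2 as the 0 V reference.
Source V1 fixes V_0 = 24 V.
KCL at each unknown node (sum of currents leaving = 0; resistances in Ω):
  Node 1: (V_1 - 24)/360 + (V_1 - 0)/5.6 + (V_1 - V_3)/4700 = 0
  Node 3: (V_3 - V_1)/4700 + (V_3 - 0)/1.8 = 0
Collecting terms (coefficients in siemens):
  0.1816·V_1 - 0.0002128·V_3 = 0.06667
  0.5558·V_3 - 0.0002128·V_1 = 0
Determinant D = (0.1816)(0.5558) - (-0.0002128)(-0.0002128) = 0.1009
V_1 = [(0.06667)(0.5558) - (-0.0002128)(0)]/D = 0.3672 V
V_3 = [(0.1816)(0) - (0.06667)(-0.0002128)]/D = 0.0001406 V
The requested potential is V_3 = 0.0001406 V.

Final answer: V_3 = 0.0001406 V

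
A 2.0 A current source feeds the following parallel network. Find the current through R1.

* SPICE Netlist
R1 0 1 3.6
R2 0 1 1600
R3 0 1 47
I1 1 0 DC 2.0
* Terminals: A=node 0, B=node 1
All resistors sit directly between nodes 0 and 1, so they are in parallel and share one voltage V; the full source current 2 A splits among them.
1/R_par = 1/3.6 + 1/1600 + 1/47 = 0.2997 S  =>  R_par = 3.337 Ω
V = I × R_par = 2 × 3.337 = 6.674 V
I_R1 = V/R1 = 6.674/3.6 = 1.854 A

Final answer: 1.854 A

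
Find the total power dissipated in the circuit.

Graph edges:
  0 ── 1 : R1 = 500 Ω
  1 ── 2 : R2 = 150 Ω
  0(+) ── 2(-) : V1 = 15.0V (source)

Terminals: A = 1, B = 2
Nodal analysis, taking node 2 as the 0 V reference.
Source V1 fixes V_0 = 15 V.
KCL at each unknown node (sum of currents leaving = 0; resistances in Ω):
  Node 1: (V_1 - 15)/500 + (V_1 - 0)/150 = 0
Collecting terms: 0.008667 × V_1 = 0.03  =>  V_1 = 3.462 V
Power in each resistor, P = (ΔV)²/R:
  P_R1 = (15 - 3.462)²/500 = 0.2663 W
  P_R2 = (3.462 - 0)²/150 = 0.07988 W
P_total = P_R1 + P_R2 = 0.3462 W

Final answer: 0.3462 W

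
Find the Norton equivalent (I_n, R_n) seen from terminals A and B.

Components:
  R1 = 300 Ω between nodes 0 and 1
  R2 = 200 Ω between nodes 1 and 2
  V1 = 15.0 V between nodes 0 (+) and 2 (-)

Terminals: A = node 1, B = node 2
Find the Thévenin equivalent first; then I_n = V_th/R_th and R_n = R_th.
Step 1 — V_th is the open-circuit voltage V_A - V_B (nothing connected across the terminals).
Nodal analysis, taking node 2 as the 0 V reference.
Source V1 fixes V_0 = 15 V.
KCL at each unknown node (sum of currents leaving = 0; resistances in Ω):
  Node 1: (V_1 - 15)/300 + (V_1 - 0)/200 = 0
Collecting terms: 0.008333 × V_1 = 0.05  =>  V_1 = 6 V
V_th = V_1 - V_2 = 6 - 0 = 6 V
Step 2 — R_th: zero the source — replace V1 by a short circuit (node 2 merges into node 0) — and find the resistance seen between A (node 1) and B (node 0).
Reduce the network between node 1 (A) and node 0 (B) by series/parallel combination:
  Rp1 = R1 ‖ R2 (parallel, both between nodes 0 and 1) = 1/(1/300 + 1/200) = 120 Ω
R_th = 120 Ω
I_n = V_th/R_th = 6/120 = 0.05 A, and R_n = R_th = 120 Ω

Final answer: I_n = 0.05 A, R_n = 120 Ω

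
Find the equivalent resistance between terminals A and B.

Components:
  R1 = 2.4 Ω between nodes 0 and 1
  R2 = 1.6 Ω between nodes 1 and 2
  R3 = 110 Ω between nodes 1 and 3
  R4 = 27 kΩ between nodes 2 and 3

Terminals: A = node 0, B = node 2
Reduce the network between node 0 (A) and node 2 (B) by series/parallel combination:
  Rs1 = R3 + R4 (series, joined only at node 3) = 110 + 27000 = 27110 Ω
  Rp1 = R2 ‖ Rs1 (parallel, both between nodes 1 and 2) = 1/(1/1.6 + 1/27110) = 1.6 Ω
  Rs2 = R1 + Rp1 (series, joined only at node 1) = 2.4 + 1.6 = 4 Ω
R_eq = 4 Ω

Final answer: 4 Ω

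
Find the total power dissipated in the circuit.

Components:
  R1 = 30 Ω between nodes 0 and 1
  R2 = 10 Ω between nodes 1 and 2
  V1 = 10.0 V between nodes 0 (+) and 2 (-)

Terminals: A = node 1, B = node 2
Nodal analysis, taking node 2 as the 0 V reference.
Source V1 fixes V_0 = 10 V.
KCL at each unknown node (sum of currents leaving = 0; resistances in Ω):
  Node 1: (V_1 - 10)/30 + (V_1 - 0)/10 = 0
Collecting terms: 0.1333 × V_1 = 0.3333  =>  V_1 = 2.5 V
Power in each resistor, P = (ΔV)²/R:
  P_R1 = (10 - 2.5)²/30 = 1.875 W
  P_R2 = (2.5 - 0)²/10 = 0.625 W
P_total = P_R1 + P_R2 = 2.5 W

Final answer: 2.5 W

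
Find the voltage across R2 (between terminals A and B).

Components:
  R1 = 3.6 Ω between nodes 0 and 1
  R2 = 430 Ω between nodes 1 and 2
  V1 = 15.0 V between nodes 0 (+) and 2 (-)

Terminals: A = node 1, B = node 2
R1 and R2 are in series across V1 (node 0 → node 1 → node 2), and the output A–B is taken across R2, so this is a voltage divider.
Series current: I = V1/(R1 + R2) = 15/(3.6 + 430) = 15/433.6 = 0.03459 A
V_R2 = I × R2 = V1 × R2/(R1 + R2) = 15 × 430/433.6 = 14.88 V

Final answer: 14.88 V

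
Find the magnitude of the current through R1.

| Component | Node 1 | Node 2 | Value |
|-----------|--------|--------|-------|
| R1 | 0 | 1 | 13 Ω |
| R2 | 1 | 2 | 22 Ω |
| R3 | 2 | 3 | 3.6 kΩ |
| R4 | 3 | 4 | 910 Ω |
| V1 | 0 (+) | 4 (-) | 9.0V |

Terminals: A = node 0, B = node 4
Nodal analysis, taking node 4 as the 0 V reference.
Source V1 fixes V_0 = 9 V.
KCL at each unknown node (sum of currents leaving = 0; resistances in Ω):
  Node 1: (V_1 - 9)/13 + (V_1 - V_2)/22 = 0
  Node 2: (V_2 - V_1)/22 + (V_2 - V_3)/3600 = 0
  Node 3: (V_3 - V_2)/3600 + (V_3 - 0)/910 = 0
Collecting terms (coefficients in siemens):
  0.1224·V_1 - 0.04545·V_2 = 0.6923
  0.04573·V_2 - 0.04545·V_1 - 0.0002778·V_3 = 0
  0.001377·V_3 - 0.0002778·V_2 = 0
Solving these 3 simultaneous equations (Gaussian elimination) gives:
  V_1 = 8.974 V, V_2 = 8.931 V, V_3 = 1.802 V
I_R1 = (V_0 - V_1)/R1 = (9 - 8.974)/13 = 0.00198 A
|I_R1| = 0.00198 A

Final answer: |I_R1| = 0.00198 A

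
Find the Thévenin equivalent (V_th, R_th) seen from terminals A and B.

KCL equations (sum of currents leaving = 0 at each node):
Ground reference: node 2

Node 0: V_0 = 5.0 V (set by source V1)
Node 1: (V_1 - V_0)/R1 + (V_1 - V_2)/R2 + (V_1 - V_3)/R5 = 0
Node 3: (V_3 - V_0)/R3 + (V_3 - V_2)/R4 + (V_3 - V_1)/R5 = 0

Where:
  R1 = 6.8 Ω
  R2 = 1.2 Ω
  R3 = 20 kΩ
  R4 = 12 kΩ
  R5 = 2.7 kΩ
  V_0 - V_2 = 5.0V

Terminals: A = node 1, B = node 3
Step 1 — V_th is the open-circuit voltage V_A - V_B (nothing connected across the terminals).
Nodal analysis, taking node 2 as the 0 V reference.
Source V1 fixes V_0 = 5 V.
KCL at each unknown node (sum of currents leaving = 0; resistances in Ω):
  Node 1: (V_1 - 5)/6.8 + (V_1 - 0)/1.2 + (V_1 - V_3)/2700 = 0
  Node 3: (V_3 - 5)/20000 + (V_3 - 0)/12000 + (V_3 - V_1)/2700 = 0
Collecting terms (coefficients in siemens):
  0.9808·V_1 - 0.0003704·V_3 = 0.7353
  0.0005037·V_3 - 0.0003704·V_1 = 0.00025
Determinant D = (0.9808)(0.0005037) - (-0.0003704)(-0.0003704) = 0.0004939
V_1 = [(0.7353)(0.0005037) - (-0.0003704)(0.00025)]/D = 0.7501 V
V_3 = [(0.9808)(0.00025) - (0.7353)(-0.0003704)]/D = 1.048 V
V_th = V_1 - V_3 = 0.7501 - 1.048 = -0.2978 V
Step 2 — R_th: zero the source — replace V1 by a short circuit (node 2 merges into node 0) — and find the resistance seen between A (node 1) and B (node 3).
Reduce the network between node 1 (A) and node 3 (B) by series/parallel combination:
  Rp1 = R1 ‖ R2 (parallel, both between nodes 0 and 1) = 1/(1/6.8 + 1/1.2) = 1.02 Ω
  Rp2 = R3 ‖ R4 (parallel, both between nodes 0 and 3) = 1/(1/20000 + 1/12000) = 7500 Ω
  Rs1 = Rp1 + Rp2 (series, joined only at node 0) = 1.02 + 7500 = 7501 Ω
  Rp3 = R5 ‖ Rs1 (parallel, both between nodes 1 and 3) = 1/(1/2700 + 1/7501) = 1985 Ω
R_th = 1.985 kΩ

Final answer: V_th = -0.2978 V, R_th = 1.985 kΩ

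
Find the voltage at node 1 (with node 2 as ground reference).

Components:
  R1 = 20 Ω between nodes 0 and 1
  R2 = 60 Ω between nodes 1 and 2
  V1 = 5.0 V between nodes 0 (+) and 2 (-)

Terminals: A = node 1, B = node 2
Nodal analysis, taking node 2 as the 0 V reference.
Source V1 fixes V_0 = 5 V.
KCL at each unknown node (sum of currents leaving = 0; resistances in Ω):
  Node 1: (V_1 - 5)/20 + (V_1 - 0)/60 = 0
Collecting terms: 0.06667 × V_1 = 0.25  =>  V_1 = 3.75 V
The requested potential is V_1 = 3.75 V.

Final answer: V_1 = 3.75 V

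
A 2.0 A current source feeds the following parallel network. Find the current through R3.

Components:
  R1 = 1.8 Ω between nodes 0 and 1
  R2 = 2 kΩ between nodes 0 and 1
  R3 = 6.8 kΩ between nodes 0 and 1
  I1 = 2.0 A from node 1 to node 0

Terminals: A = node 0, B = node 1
All resistors sit directly between nodes 0 and 1, so they are in parallel and share one voltage V; the full source current 2 A splits among them.
1/R_par = 1/1.8 + 1/2000 + 1/6800 = 0.5562 S  =>  R_par = 1.798 Ω
V = I × R_par = 2 × 1.798 = 3.596 V
I_R3 = V/R3 = 3.596/6800 = 0.0005288 A

Final answer: 0.0005288 A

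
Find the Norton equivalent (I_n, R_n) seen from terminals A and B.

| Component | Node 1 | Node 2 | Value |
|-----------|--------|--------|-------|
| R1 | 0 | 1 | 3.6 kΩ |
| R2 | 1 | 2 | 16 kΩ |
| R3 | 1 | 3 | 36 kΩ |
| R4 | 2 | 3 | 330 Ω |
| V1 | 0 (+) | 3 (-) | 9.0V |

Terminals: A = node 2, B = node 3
Find the Thévenin equivalent first; then I_n = V_th/R_th and R_n = R_th.
Step 1 — V_th is the open-circuit voltage V_A - V_B (nothing connected across the terminals).
Nodal analysis, taking node 3 as the 0 V reference.
Source V1 fixes V_0 = 9 V.
KCL at each unknown node (sum of currents leaving = 0; resistances in Ω):
  Node 1: (V_1 - 9)/3600 + (V_1 - V_2)/16000 + (V_1 - 0)/36000 = 0
  Node 2: (V_2 - V_1)/16000 + (V_2 - 0)/330 = 0
Collecting terms (coefficients in siemens):
  0.0003681·V_1 - 0.0000625·V_2 = 0.0025
  0.003093·V_2 - 0.0000625·V_1 = 0
Determinant D = (0.0003681)(0.003093) - (-0.0000625)(-0.0000625) = 0.000001134
V_1 = [(0.0025)(0.003093) - (-0.0000625)(0)]/D = 6.816 V
V_2 = [(0.0003681)(0) - (0.0025)(-0.0000625)]/D = 0.1377 V
V_th = V_2 - V_3 = 0.1377 - 0 = 0.1377 V
Step 2 — R_th: zero the source — replace V1 by a short circuit (node 3 merges into node 0) — and find the resistance seen between A (node 2) and B (node 0).
Reduce the network between node 2 (A) and node 0 (B) by series/parallel combination:
  Rp1 = R1 ‖ R3 (parallel, both between nodes 0 and 1) = 1/(1/3600 + 1/36000) = 3273 Ω
  Rs1 = R2 + Rp1 (series, joined only at node 1) = 16000 + 3273 = 19270 Ω
  Rp2 = R4 ‖ Rs1 (parallel, both between nodes 0 and 2) = 1/(1/330 + 1/19270) = 324.4 Ω
R_th = 324.4 Ω
I_n = V_th/R_th = 0.1377/324.4 = 0.0004245 A, and R_n = R_th = 324.4 Ω

Final answer: I_n = 0.0004245 A, R_n = 324.4 Ω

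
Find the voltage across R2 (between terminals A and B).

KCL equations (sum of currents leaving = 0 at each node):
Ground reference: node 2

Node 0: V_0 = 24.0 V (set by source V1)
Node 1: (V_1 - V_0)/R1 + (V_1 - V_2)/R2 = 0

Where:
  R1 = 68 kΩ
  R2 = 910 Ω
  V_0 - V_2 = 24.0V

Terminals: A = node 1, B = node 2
R1 and R2 are in series across V1 (node 0 → node 1 → node 2), and the output A–B is taken across R2, so this is a voltage divider.
Series current: I = V1/(R1 + R2) = 24/(68000 + 910) = 24/68910 = 0.0003483 A
V_R2 = I × R2 = V1 × R2/(R1 + R2) = 24 × 910/68910 = 0.3169 V

Final answer: 0.3169 V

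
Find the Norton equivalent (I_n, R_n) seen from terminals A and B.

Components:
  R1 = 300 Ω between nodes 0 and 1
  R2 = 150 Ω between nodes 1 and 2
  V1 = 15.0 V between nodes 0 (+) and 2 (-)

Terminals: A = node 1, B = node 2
Find the Thévenin equivalent first; then I_n = V_th/R_th and R_n = R_th.
Step 1 — V_th is the open-circuit voltage V_A - V_B (nothing connected across the terminals).
Nodal analysis, taking node 2 as the 0 V reference.
Source V1 fixes V_0 = 15 V.
KCL at each unknown node (sum of currents leaving = 0; resistances in Ω):
  Node 1: (V_1 - 15)/300 + (V_1 - 0)/150 = 0
Collecting terms: 0.01 × V_1 = 0.05  =>  V_1 = 5 V
V_th = V_1 - V_2 = 5 - 0 = 5 V
Step 2 — R_th: zero the source — replace V1 by a short circuit (node 2 merges into node 0) — and find the resistance seen between A (node 1) and B (node 0).
Reduce the network between node 1 (A) and node 0 (B) by series/parallel combination:
  Rp1 = R1 ‖ R2 (parallel, both between nodes 0 and 1) = 1/(1/300 + 1/150) = 100 Ω
R_th = 100 Ω
I_n = V_th/R_th = 5/100 = 0.05 A, and R_n = R_th = 100 Ω

Final answer: I_n = 0.05 A, R_n = 100 Ω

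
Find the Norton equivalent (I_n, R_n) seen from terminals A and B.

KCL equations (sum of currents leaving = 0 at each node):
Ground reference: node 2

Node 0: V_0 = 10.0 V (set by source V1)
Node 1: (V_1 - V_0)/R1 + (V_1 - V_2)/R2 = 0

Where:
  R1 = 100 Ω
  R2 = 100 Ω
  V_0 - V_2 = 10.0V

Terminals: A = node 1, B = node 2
Find the Thévenin equivalent first; then I_n = V_th/R_th and R_n = R_th.
Step 1 — V_th is the open-circuit voltage V_A - V_B (nothing connected across the terminals).
Nodal analysis, taking node 2 as the 0 V reference.
Source V1 fixes V_0 = 10 V.
KCL at each unknown node (sum of currents leaving = 0; resistances in Ω):
  Node 1: (V_1 - 10)/100 + (V_1 - 0)/100 = 0
Collecting terms: 0.02 × V_1 = 0.1  =>  V_1 = 5 V
V_th = V_1 - V_2 = 5 - 0 = 5 V
Step 2 — R_th: zero the source — replace V1 by a short circuit (node 2 merges into node 0) — and find the resistance seen between A (node 1) and B (node 0).
Reduce the network between node 1 (A) and node 0 (B) by series/parallel combination:
  Rp1 = R1 ‖ R2 (parallel, both between nodes 0 and 1) = 1/(1/100 + 1/100) = 50 Ω
R_th = 50 Ω
I_n = V_th/R_th = 5/50 = 0.1 A, and R_n = R_th = 50 Ω

Final answer: I_n = 0.1 A, R_n = 50 Ω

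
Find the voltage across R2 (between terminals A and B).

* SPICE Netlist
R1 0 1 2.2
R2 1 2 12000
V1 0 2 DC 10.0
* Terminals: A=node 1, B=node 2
R1 and R2 are in series across V1 (node 0 → node 1 → node 2), and the output A–B is taken across R2, so this is a voltage divider.
Series current: I = V1/(R1 + R2) = 10/(2.2 + 12000) = 10/12000 = 0.0008332 A
V_R2 = I × R2 = V1 × R2/(R1 + R2) = 10 × 12000/12000 = 9.998 V

Final answer: 9.998 V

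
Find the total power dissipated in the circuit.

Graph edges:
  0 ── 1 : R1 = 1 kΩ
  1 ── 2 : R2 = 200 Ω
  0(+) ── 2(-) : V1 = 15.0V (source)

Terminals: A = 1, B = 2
Nodal analysis, taking node 2 as the 0 V reference.
Source V1 fixes V_0 = 15 V.
KCL at each unknown node (sum of currents leaving = 0; resistances in Ω):
  Node 1: (V_1 - 15)/1000 + (V_1 - 0)/200 = 0
Collecting terms: 0.006 × V_1 = 0.015  =>  V_1 = 2.5 V
Power in each resistor, P = (ΔV)²/R:
  P_R1 = (15 - 2.5)²/1000 = 0.1562 W
  P_R2 = (2.5 - 0)²/200 = 0.03125 W
P_total = P_R1 + P_R2 = 0.1875 W

Final answer: 0.1875 W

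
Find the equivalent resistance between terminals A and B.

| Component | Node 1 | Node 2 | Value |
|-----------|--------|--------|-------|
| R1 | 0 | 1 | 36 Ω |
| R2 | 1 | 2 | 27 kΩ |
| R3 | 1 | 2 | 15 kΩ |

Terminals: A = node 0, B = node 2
Reduce the network between node 0 (A) and node 2 (B) by series/parallel combination:
  Rp1 = R2 ‖ R3 (parallel, both between nodes 1 and 2) = 1/(1/27000 + 1/15000) = 9643 Ω
  Rs1 = R1 + Rp1 (series, joined only at node 1) = 36 + 9643 = 9679 Ω
R_eq = 9.679 kΩ

Final answer: 9.679 kΩ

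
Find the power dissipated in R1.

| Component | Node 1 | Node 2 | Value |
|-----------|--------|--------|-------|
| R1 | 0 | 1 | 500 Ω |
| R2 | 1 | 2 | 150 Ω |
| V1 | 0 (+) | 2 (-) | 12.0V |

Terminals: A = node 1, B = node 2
Nodal analysis, taking node 2 as the 0 V reference.
Source V1 fixes V_0 = 12 V.
KCL at each unknown node (sum of currents leaving = 0; resistances in Ω):
  Node 1: (V_1 - 12)/500 + (V_1 - 0)/150 = 0
Collecting terms: 0.008667 × V_1 = 0.024  =>  V_1 = 2.769 V
I_R1 = (V_0 - V_1)/R1 = (12 - 2.769)/500 = 0.01846 A
P_R1 = I_R1² × R1 = (0.01846)² × 500 = 0.1704 W

Final answer: 0.1704 W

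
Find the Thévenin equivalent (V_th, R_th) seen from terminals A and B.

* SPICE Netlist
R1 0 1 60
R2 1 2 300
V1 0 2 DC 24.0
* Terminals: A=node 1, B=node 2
Step 1 — V_th is the open-circuit voltage V_A - V_B (nothing connected across the terminals).
Nodal analysis, taking node 2 as the 0 V reference.
Source V1 fixes V_0 = 24 V.
KCL at each unknown node (sum of currents leaving = 0; resistances in Ω):
  Node 1: (V_1 - 24)/60 + (V_1 - 0)/300 = 0
Collecting terms: 0.02 × V_1 = 0.4  =>  V_1 = 20 V
V_th = V_1 - V_2 = 20 - 0 = 20 V
Step 2 — R_th: zero the source — replace V1 by a short circuit (node 2 merges into node 0) — and find the resistance seen between A (node 1) and B (node 0).
Reduce the network between node 1 (A) and node 0 (B) by series/parallel combination:
  Rp1 = R1 ‖ R2 (parallel, both between nodes 0 and 1) = 1/(1/60 + 1/300) = 50 Ω
R_th = 50 Ω

Final answer: V_th = 20 V, R_th = 50 Ω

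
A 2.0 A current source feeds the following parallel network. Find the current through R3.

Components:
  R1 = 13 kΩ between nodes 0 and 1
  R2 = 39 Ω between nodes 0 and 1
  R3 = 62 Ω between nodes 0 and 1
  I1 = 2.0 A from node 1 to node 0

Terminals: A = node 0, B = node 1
All resistors sit directly between nodes 0 and 1, so they are in parallel and share one voltage V; the full source current 2 A splits among them.
1/R_par = 1/13000 + 1/39 + 1/62 = 0.04185 S  =>  R_par = 23.9 Ω
V = I × R_par = 2 × 23.9 = 47.79 V
I_R3 = V/R3 = 47.79/62 = 0.7709 A

Final answer: 0.7709 A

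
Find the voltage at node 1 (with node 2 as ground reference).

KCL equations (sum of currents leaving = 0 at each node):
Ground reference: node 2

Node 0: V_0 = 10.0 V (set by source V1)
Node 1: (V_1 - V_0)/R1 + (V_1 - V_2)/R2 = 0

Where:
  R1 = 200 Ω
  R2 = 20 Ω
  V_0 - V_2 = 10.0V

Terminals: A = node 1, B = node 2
Nodal analysis, taking node 2 as the 0 V reference.
Source V1 fixes V_0 = 10 V.
KCL at each unknown node (sum of currents leaving = 0; resistances in Ω):
  Node 1: (V_1 - 10)/200 + (V_1 - 0)/20 = 0
Collecting terms: 0.055 × V_1 = 0.05  =>  V_1 = 0.9091 V
The requested potential is V_1 = 0.9091 V.

Final answer: V_1 = 0.9091 V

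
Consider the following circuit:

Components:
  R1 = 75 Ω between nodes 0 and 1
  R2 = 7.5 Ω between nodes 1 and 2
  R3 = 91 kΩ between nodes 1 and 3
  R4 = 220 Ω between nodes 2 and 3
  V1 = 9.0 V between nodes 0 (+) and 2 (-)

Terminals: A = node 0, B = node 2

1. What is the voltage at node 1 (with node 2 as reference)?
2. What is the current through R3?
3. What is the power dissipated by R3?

Nodal analysis, taking node 2 as the 0 V reference.
Source V1 fixes V_0 = 9 V.
KCL at each unknown node (sum of currents leaving = 0; resistances in Ω):
  Node 1: (V_1 - 9)/75 + (V_1 - 0)/7.5 + (V_1 - V_3)/91000 = 0
  Node 3: (V_3 - V_1)/91000 + (V_3 - 0)/220 = 0
Collecting terms (coefficients in siemens):
  0.1467·V_1 - 0.00001099·V_3 = 0.12
  0.004556·V_3 - 0.00001099·V_1 = 0
Determinant D = (0.1467)(0.004556) - (-0.00001099)(-0.00001099) = 0.0006683
V_1 = [(0.12)(0.004556) - (-0.00001099)(0)]/D = 0.8181 V
V_3 = [(0.1467)(0) - (0.12)(-0.00001099)]/D = 0.001973 V
Part 1:
  Read off the nodal solution: V_1 = 0.8181 V
Part 2:
  I_R3 = (V_1 - V_3)/R3 = (0.8181 - 0.001973)/91000 = 0.000008969 A
  Magnitude: I_R3 = 0.000008969 A
Part 3:
  I_R3 = (V_1 - V_3)/R3 = (0.8181 - 0.001973)/91000 = 0.000008969 A
  P_R3 = I_R3² × R3 = (0.000008969)² × 91000 = 0.00000732 W

Final answers:
1. V_1 = 0.8181 V
2. I_R3 = 8.969e-06 A
3. P_R3 = 7.32e-06 W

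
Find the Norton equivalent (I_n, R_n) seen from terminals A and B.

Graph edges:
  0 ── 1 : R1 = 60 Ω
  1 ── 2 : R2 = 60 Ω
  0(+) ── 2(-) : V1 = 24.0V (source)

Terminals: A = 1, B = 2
Find the Thévenin equivalent first; then I_n = V_th/R_th and R_n = R_th.
Step 1 — V_th is the open-circuit voltage V_A - V_B (nothing connected across the terminals).
Nodal analysis, taking node 2 as the 0 V reference.
Source V1 fixes V_0 = 24 V.
KCL at each unknown node (sum of currents leaving = 0; resistances in Ω):
  Node 1: (V_1 - 24)/60 + (V_1 - 0)/60 = 0
Collecting terms: 0.03333 × V_1 = 0.4  =>  V_1 = 12 V
V_th = V_1 - V_2 = 12 - 0 = 12 V
Step 2 — R_th: zero the source — replace V1 by a short circuit (node 2 merges into node 0) — and find the resistance seen between A (node 1) and B (node 0).
Reduce the network between node 1 (A) and node 0 (B) by series/parallel combination:
  Rp1 = R1 ‖ R2 (parallel, both between nodes 0 and 1) = 1/(1/60 + 1/60) = 30 Ω
R_th = 30 Ω
I_n = V_th/R_th = 12/30 = 0.4 A, and R_n = R_th = 30 Ω

Final answer: I_n = 0.4 A, R_n = 30 Ω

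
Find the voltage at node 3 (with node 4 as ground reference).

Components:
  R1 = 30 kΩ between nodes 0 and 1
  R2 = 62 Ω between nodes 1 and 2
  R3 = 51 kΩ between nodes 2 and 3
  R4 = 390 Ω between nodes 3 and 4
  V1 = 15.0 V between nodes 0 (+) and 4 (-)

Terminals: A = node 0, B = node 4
Nodal analysis, taking node 4 as the 0 V reference.
Source V1 fixes V_0 = 15 V.
KCL at each unknown node (sum of currents leaving = 0; resistances in Ω):
  Node 1: (V_1 - 15)/30000 + (V_1 - V_2)/62 = 0
  Node 2: (V_2 - V_1)/62 + (V_2 - V_3)/51000 = 0
  Node 3: (V_3 - V_2)/51000 + (V_3 - 0)/390 = 0
Collecting terms (coefficients in siemens):
  0.01616·V_1 - 0.01613·V_2 = 0.0005
  0.01615·V_2 - 0.01613·V_1 - 0.00001961·V_3 = 0
  0.002584·V_3 - 0.00001961·V_2 = 0
Solving these 3 simultaneous equations (Gaussian elimination) gives:
  V_1 = 9.475 V, V_2 = 9.464 V, V_3 = 0.07182 V
The requested potential is V_3 = 0.07182 V.

Final answer: V_3 = 0.07182 V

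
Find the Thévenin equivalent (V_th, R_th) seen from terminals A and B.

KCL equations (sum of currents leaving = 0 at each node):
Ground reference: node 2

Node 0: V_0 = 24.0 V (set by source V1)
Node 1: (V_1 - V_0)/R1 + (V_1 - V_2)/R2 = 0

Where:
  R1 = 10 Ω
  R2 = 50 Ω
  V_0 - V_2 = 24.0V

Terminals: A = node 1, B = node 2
Step 1 — V_th is the open-circuit voltage V_A - V_B (nothing connected across the terminals).
Nodal analysis, taking node 2 as the 0 V reference.
Source V1 fixes V_0 = 24 V.
KCL at each unknown node (sum of currents leaving = 0; resistances in Ω):
  Node 1: (V_1 - 24)/10 + (V_1 - 0)/50 = 0
Collecting terms: 0.12 × V_1 = 2.4  =>  V_1 = 20 V
V_th = V_1 - V_2 = 20 - 0 = 20 V
Step 2 — R_th: zero the source — replace V1 by a short circuit (node 2 merges into node 0) — and find the resistance seen between A (node 1) and B (node 0).
Reduce the network between node 1 (A) and node 0 (B) by series/parallel combination:
  Rp1 = R1 ‖ R2 (parallel, both between nodes 0 and 1) = 1/(1/10 + 1/50) = 8.333 Ω
R_th = 8.333 Ω

Final answer: V_th = 20 V, R_th = 8.333 Ω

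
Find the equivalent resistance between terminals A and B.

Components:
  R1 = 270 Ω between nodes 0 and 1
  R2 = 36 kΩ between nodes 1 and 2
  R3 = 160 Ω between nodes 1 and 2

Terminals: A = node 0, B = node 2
Reduce the network between node 0 (A) and node 2 (B) by series/parallel combination:
  Rp1 = R2 ‖ R3 (parallel, both between nodes 1 and 2) = 1/(1/36000 + 1/160) = 159.3 Ω
  Rs1 = R1 + Rp1 (series, joined only at node 1) = 270 + 159.3 = 429.3 Ω
R_eq = 429.3 Ω

Final answer: 429.3 Ω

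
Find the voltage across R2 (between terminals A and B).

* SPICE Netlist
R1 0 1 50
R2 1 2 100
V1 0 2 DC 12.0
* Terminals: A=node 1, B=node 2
R1 and R2 are in series across V1 (node 0 → node 1 → node 2), and the output A–B is taken across R2, so this is a voltage divider.
Series current: I = V1/(R1 + R2) = 12/(50 + 100) = 12/150 = 0.08 A
V_R2 = I × R2 = V1 × R2/(R1 + R2) = 12 × 100/150 = 8 V

Final answer: 8 V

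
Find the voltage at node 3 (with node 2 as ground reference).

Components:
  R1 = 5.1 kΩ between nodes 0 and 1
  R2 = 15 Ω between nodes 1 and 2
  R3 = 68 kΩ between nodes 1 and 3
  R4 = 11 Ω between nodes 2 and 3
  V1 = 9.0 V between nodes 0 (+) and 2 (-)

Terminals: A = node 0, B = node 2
Nodal analysis, taking node 2 as the 0 V reference.
Source V1 fixes V_0 = 9 V.
KCL at each unknown node (sum of currents leaving = 0; resistances in Ω):
  Node 1: (V_1 - 9)/5100 + (V_1 - 0)/15 + (V_1 - V_3)/68000 = 0
  Node 3: (V_3 - V_1)/68000 + (V_3 - 0)/11 = 0
Collecting terms (coefficients in siemens):
  0.06688·V_1 - 0.00001471·V_3 = 0.001765
  0.09092·V_3 - 0.00001471·V_1 = 0
Determinant D = (0.06688)(0.09092) - (-0.00001471)(-0.00001471) = 0.006081
V_1 = [(0.001765)(0.09092) - (-0.00001471)(0)]/D = 0.02639 V
V_3 = [(0.06688)(0) - (0.001765)(-0.00001471)]/D = 0.000004268 V
The requested potential is V_3 = 0.000004268 V.

Final answer: V_3 = 4.268e-06 V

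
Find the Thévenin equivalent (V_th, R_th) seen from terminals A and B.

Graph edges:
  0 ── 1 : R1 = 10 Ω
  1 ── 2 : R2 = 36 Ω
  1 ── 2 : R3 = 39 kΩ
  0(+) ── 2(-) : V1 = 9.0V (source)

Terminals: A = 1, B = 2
Step 1 — V_th is the open-circuit voltage V_A - V_B (nothing connected across the terminals).
Nodal analysis, taking node 2 as the 0 V reference.
Source V1 fixes V_0 = 9 V.
KCL at each unknown node (sum of currents leaving = 0; resistances in Ω):
  Node 1: (V_1 - 9)/10 + (V_1 - 0)/36 + (V_1 - 0)/39000 = 0
Collecting terms: 0.1278 × V_1 = 0.9  =>  V_1 = 7.042 V
V_th = V_1 - V_2 = 7.042 - 0 = 7.042 V
Step 2 — R_th: zero the source — replace V1 by a short circuit (node 2 merges into node 0) — and find the resistance seen between A (node 1) and B (node 0).
Reduce the network between node 1 (A) and node 0 (B) by series/parallel combination:
  Rp1 = R1 ‖ R2 ‖ R3 (parallel, all between nodes 0 and 1) = 1/(1/10 + 1/36 + 1/39000) = 7.825 Ω
R_th = 7.825 Ω

Final answer: V_th = 7.042 V, R_th = 7.825 Ω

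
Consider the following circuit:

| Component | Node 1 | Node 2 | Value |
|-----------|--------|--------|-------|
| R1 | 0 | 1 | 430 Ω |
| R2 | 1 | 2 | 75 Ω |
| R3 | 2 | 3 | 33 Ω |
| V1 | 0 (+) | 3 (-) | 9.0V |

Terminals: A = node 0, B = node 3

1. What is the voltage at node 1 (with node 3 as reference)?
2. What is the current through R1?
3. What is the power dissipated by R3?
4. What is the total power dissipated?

Nodal analysis, taking node 3 as the 0 V reference.
Source V1 fixes V_0 = 9 V.
KCL at each unknown node (sum of currents leaving = 0; resistances in Ω):
  Node 1: (V_1 - 9)/430 + (V_1 - V_2)/75 = 0
  Node 2: (V_2 - V_1)/75 + (V_2 - 0)/33 = 0
Collecting terms (coefficients in siemens):
  0.01566·V_1 - 0.01333·V_2 = 0.02093
  0.04364·V_2 - 0.01333·V_1 = 0
Determinant D = (0.01566)(0.04364) - (-0.01333)(-0.01333) = 0.0005055
V_1 = [(0.02093)(0.04364) - (-0.01333)(0)]/D = 1.807 V
V_2 = [(0.01566)(0) - (0.02093)(-0.01333)]/D = 0.552 V
Part 1:
  Read off the nodal solution: V_1 = 1.807 V
Part 2:
  I_R1 = (V_0 - V_1)/R1 = (9 - 1.807)/430 = 0.01673 A
  Magnitude: I_R1 = 0.01673 A
Part 3:
  I_R3 = (V_2 - V_3)/R3 = (0.552 - 0)/33 = 0.01673 A
  P_R3 = I_R3² × R3 = (0.01673)² × 33 = 0.009235 W
Part 4:
  Power in each resistor, P = (ΔV)²/R:
    P_R1 = (9 - 1.807)²/430 = 0.1203 W
    P_R2 = (1.807 - 0.552)²/75 = 0.02099 W
    P_R3 = (0.552 - 0)²/33 = 0.009235 W
  P_total = P_R1 + P_R2 + P_R3 = 0.1506 W

Final answers:
1. V_1 = 1.807 V
2. I_R1 = 0.01673 A
3. P_R3 = 0.009235 W
4. P_total = 0.1506 W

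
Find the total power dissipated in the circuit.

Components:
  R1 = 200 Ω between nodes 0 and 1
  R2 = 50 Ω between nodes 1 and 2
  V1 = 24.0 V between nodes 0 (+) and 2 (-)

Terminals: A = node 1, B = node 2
Nodal analysis, taking node 2 as the 0 V reference.
Source V1 fixes V_0 = 24 V.
KCL at each unknown node (sum of currents leaving = 0; resistances in Ω):
  Node 1: (V_1 - 24)/200 + (V_1 - 0)/50 = 0
Collecting terms: 0.025 × V_1 = 0.12  =>  V_1 = 4.8 V
Power in each resistor, P = (ΔV)²/R:
  P_R1 = (24 - 4.8)²/200 = 1.843 W
  P_R2 = (4.8 - 0)²/50 = 0.4608 W
P_total = P_R1 + P_R2 = 2.304 W

Final answer: 2.304 W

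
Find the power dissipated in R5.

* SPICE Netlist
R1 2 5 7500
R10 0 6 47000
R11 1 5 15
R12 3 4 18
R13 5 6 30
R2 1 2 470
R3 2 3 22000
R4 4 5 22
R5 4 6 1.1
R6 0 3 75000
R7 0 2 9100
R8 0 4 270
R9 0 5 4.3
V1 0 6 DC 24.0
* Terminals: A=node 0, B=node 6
Nodal analysis, taking node 6 as the 0 V reference.
Source V1 fixes V_0 = 24 V.
KCL at each unknown node (sum of currents leaving = 0; resistances in Ω):
  Node 1: (V_1 - V_2)/470 + (V_1 - V_5)/15 = 0
  Node 2: (V_2 - V_5)/7500 + (V_2 - V_1)/470 + (V_2 - V_3)/22000 + (V_2 - 24)/9100 = 0
  Node 3: (V_3 - V_2)/22000 + (V_3 - 24)/75000 + (V_3 - V_4)/18 = 0
  Node 4: (V_4 - V_5)/22 + (V_4 - 0)/1.1 + (V_4 - 24)/270 + (V_4 - V_3)/18 = 0
  Node 5: (V_5 - V_2)/7500 + (V_5 - V_4)/22 + (V_5 - 24)/4.3 + (V_5 - V_1)/15 + (V_5 - 0)/30 = 0
Collecting terms (coefficients in siemens):
  0.06879·V_1 - 0.002128·V_2 - 0.06667·V_5 = 0
  0.002416·V_2 - 0.002128·V_1 - 0.00004545·V_3 - 0.0001333·V_5 = 0.002637
  0.05561·V_3 - 0.00004545·V_2 - 0.05556·V_4 = 0.00032
  1.014·V_4 - 0.05556·V_3 - 0.04545·V_5 = 0.08889
  0.3781·V_5 - 0.06667·V_1 - 0.0001333·V_2 - 0.04545·V_4 = 5.581
Solving these 5 simultaneous equations (Gaussian elimination) gives:
  V_1 = 18.06 V, V_2 = 18.01 V, V_3 = 0.9703 V, V_4 = 0.9508 V
  V_5 = 18.07 V
I_R5 = (V_4 - V_6)/R5 = (0.9508 - 0)/1.1 = 0.8644 A
P_R5 = I_R5² × R5 = (0.8644)² × 1.1 = 0.8219 W

Final answer: 0.8219 W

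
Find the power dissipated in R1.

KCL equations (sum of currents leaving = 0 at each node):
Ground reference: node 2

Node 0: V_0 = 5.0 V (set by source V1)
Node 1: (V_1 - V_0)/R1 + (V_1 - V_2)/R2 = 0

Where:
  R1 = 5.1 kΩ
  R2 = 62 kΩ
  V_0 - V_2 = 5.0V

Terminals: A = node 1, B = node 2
Nodal analysis, taking node 2 as the 0 V reference.
Source V1 fixes V_0 = 5 V.
KCL at each unknown node (sum of currents leaving = 0; resistances in Ω):
  Node 1: (V_1 - 5)/5100 + (V_1 - 0)/62000 = 0
Collecting terms: 0.0002122 × V_1 = 0.0009804  =>  V_1 = 4.62 V
I_R1 = (V_0 - V_1)/R1 = (5 - 4.62)/5100 = 0.00007452 A
P_R1 = I_R1² × R1 = (0.00007452)² × 5100 = 0.00002832 W

Final answer: 2.832e-05 W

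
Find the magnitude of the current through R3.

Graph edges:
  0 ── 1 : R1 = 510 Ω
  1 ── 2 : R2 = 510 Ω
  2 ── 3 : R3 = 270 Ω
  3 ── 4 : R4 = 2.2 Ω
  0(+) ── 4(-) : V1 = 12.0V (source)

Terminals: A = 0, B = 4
Nodal analysis, taking node 4 as the 0 V reference.
Source V1 fixes V_0 = 12 V.
KCL at each unknown node (sum of currents leaving = 0; resistances in Ω):
  Node 1: (V_1 - 12)/510 + (V_1 - V_2)/510 = 0
  Node 2: (V_2 - V_1)/510 + (V_2 - V_3)/270 = 0
  Node 3: (V_3 - V_2)/270 + (V_3 - 0)/2.2 = 0
Collecting terms (coefficients in siemens):
  0.003922·V_1 - 0.001961·V_2 = 0.02353
  0.005664·V_2 - 0.001961·V_1 - 0.003704·V_3 = 0
  0.4582·V_3 - 0.003704·V_2 = 0
Solving these 3 simultaneous equations (Gaussian elimination) gives:
  V_1 = 7.264 V, V_2 = 2.528 V, V_3 = 0.02043 V
I_R3 = (V_2 - V_3)/R3 = (2.528 - 0.02043)/270 = 0.009286 A
|I_R3| = 0.009286 A

Final answer: |I_R3| = 0.009286 A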